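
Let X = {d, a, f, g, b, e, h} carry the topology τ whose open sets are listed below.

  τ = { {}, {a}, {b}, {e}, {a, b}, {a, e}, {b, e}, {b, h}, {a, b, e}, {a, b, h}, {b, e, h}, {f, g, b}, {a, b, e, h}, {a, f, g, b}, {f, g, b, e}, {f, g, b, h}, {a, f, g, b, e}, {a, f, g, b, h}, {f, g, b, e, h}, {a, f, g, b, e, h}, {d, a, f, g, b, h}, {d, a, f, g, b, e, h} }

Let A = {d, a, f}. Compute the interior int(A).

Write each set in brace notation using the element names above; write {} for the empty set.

{a}

opens ⊆ A: {}, {a}; union → int = {a}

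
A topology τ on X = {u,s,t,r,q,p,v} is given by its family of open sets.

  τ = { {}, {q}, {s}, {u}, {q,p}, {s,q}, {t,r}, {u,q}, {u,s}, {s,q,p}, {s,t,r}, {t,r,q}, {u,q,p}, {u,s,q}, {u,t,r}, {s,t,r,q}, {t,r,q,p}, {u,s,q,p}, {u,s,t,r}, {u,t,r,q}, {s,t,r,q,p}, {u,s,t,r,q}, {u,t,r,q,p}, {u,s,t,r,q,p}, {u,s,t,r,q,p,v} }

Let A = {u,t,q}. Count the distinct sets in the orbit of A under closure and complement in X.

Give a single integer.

12

complement {s,r,p,v}; its interior {s}; cl(A) = X∖{s} = {u,t,r,q,p,v}
With k = closure, c = complement:
  1. A     = {u,t,q}
  2. kA    = {u,t,r,q,p,v}
  3. cA    = {s,r,p,v}
  4. ckA   = {s}
  5. kcA   = {s,t,r,p,v}
  6. kckA  = {s,v}
  7. ckcA  = {u,q}
  8. ckckA = {u,t,r,q,p}
  9. kckcA = {u,q,p,v}
  10. ckckcA = {s,t,r}
  11. kckckcA = {s,t,r,v}
  12. ckckckcA = {u,q,p}
k, c of each give nothing new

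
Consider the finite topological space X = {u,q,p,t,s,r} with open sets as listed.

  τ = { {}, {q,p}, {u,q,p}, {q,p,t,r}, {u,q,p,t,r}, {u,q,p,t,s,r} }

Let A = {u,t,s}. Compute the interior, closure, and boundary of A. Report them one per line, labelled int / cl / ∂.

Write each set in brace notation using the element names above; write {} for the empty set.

interior: largest open inside A is {} (from {})
cl via duality: int({q,p,r}) = {q,p}, so X∖{q,p} = {u,t,s,r}
cl∖int = {u,t,s,r}

int(A) = {}
cl(A)  = {u,t,s,r}
∂A     = {u,t,s,r}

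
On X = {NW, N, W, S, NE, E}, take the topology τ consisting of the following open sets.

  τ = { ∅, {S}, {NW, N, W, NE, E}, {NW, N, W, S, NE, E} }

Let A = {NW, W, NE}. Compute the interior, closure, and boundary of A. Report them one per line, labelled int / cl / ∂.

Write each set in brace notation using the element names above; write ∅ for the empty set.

U open, U⊆A: ∅. int(A) = ⋃ = ∅
X∖A={N, S, E}, int(X∖A)={S}, hence cl(A)={NW, N, W, NE, E}
∂A: remove int from cl → {NW, N, W, NE, E}

int(A) = ∅
cl(A)  = {NW, N, W, NE, E}
∂A     = {NW, N, W, NE, E}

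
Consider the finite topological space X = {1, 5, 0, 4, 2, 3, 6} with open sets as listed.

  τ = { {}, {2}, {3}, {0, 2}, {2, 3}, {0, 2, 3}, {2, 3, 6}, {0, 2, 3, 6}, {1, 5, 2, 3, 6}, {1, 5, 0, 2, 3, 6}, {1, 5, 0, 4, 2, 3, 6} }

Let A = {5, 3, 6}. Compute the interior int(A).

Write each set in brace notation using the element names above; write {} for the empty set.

{3}

opens ⊆ A: {}, {3}; union → int = {3}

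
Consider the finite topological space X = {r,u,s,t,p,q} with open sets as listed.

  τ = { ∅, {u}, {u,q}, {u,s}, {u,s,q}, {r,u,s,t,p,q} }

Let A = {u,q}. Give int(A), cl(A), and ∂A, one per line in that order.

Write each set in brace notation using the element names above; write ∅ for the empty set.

int(A) = {u,q}
cl(A)  = {r,u,s,t,p,q}
∂A     = {r,s,t,p}

open subsets of A: ∅, {u}, {u,q}; so int(A) = {u,q}
closure: X∖int(X∖A) = X∖∅ = {r,u,s,t,p,q}
∂A = {r,u,s,t,p,q} minus {u,q} = {r,s,t,p}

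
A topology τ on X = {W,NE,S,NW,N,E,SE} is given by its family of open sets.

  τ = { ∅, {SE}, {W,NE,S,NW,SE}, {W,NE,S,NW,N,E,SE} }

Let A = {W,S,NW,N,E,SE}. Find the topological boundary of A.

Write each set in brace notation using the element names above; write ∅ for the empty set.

opens ⊆ A: ∅, {SE}; union → int = {SE}
complement {NE}; its interior ∅; cl(A) = X∖∅ = {W,NE,S,NW,N,E,SE}
boundary = {W,NE,S,NW,N,E,SE} ∖ {SE} = {W,NE,S,NW,N,E}

{W,NE,S,NW,N,E}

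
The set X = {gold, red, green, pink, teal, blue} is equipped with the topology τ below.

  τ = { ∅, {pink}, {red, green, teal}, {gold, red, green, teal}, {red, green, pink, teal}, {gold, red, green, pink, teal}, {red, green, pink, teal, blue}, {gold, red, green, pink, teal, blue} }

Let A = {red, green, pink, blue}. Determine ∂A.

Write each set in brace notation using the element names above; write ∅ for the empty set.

opens ⊆ A: ∅, {pink}; union → int = {pink}
complement {gold, teal}; its interior ∅; cl(A) = X∖∅ = {gold, red, green, pink, teal, blue}
boundary = {gold, red, green, pink, teal, blue} ∖ {pink} = {gold, red, green, teal, blue}

{gold, red, green, teal, blue}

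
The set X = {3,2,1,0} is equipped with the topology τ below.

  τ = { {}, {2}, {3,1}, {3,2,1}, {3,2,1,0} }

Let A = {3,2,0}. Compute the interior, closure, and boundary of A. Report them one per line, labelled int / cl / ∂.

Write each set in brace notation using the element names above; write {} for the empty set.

int(A) = {2}
cl(A)  = {3,2,1,0}
∂A     = {3,1,0}

opens ⊆ A: {}, {2}; union → int = {2}
complement {1}; its interior {}; cl(A) = X∖{} = {3,2,1,0}
boundary = {3,2,1,0} ∖ {2} = {3,1,0}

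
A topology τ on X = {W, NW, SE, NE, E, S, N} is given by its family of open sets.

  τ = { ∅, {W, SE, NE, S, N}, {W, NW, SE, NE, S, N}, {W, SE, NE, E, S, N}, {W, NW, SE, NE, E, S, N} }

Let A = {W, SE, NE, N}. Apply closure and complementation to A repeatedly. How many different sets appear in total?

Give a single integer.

complement {NW, E, S}; its interior ∅; cl(A) = X∖∅ = {W, NW, SE, NE, E, S, N}
With k = closure, c = complement:
  1. A     = {W, SE, NE, N}
  2. kA    = {W, NW, SE, NE, E, S, N}
  3. cA    = {NW, E, S}
  4. ckA   = ∅
k, c of each give nothing new

4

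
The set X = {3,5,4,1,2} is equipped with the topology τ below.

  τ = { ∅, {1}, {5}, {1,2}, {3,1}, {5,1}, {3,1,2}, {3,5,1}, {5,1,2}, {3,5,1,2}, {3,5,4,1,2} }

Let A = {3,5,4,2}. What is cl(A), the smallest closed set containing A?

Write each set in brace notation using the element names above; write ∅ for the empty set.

{3,5,4,2}

closure: X∖int(X∖A) = X∖{1} = {3,5,4,2}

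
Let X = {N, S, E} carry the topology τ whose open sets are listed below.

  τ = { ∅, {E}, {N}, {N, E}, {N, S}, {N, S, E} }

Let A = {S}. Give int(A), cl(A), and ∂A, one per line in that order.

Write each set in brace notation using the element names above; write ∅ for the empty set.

int(A) = ∅
cl(A)  = {S}
∂A     = {S}

U open, U⊆A: ∅. int(A) = ⋃ = ∅
X∖A={N, E}, int(X∖A)={N, E}, hence cl(A)={S}
∂A: remove int from cl → {S}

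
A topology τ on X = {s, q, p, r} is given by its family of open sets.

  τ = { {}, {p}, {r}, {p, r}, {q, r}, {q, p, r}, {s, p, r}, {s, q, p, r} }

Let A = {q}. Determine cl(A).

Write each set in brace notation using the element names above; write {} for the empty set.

{q}

complement {s, p, r}; its interior {s, p, r}; cl(A) = X∖{s, p, r} = {q}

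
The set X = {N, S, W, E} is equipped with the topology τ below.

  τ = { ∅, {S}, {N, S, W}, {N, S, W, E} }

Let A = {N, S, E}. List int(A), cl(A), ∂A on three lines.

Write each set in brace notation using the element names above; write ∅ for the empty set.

open subsets of A: ∅, {S}; so int(A) = {S}
closure: X∖int(X∖A) = X∖∅ = {N, S, W, E}
∂A = {N, S, W, E} minus {S} = {N, W, E}

int(A) = {S}
cl(A)  = {N, S, W, E}
∂A     = {N, W, E}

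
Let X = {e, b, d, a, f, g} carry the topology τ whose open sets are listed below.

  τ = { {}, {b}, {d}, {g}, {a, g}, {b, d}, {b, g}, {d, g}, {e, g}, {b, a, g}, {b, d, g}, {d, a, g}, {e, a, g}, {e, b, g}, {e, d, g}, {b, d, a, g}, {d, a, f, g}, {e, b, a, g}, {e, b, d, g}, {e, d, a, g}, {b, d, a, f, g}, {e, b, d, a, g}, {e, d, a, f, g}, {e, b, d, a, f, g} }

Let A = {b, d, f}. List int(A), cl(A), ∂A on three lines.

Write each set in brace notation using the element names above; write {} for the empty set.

int(A) = {b, d}
cl(A)  = {b, d, f}
∂A     = {f}

U open, U⊆A: {}, {b}, {d}, {b, d}. int(A) = ⋃ = {b, d}
X∖A={e, a, g}, int(X∖A)={e, a, g}, hence cl(A)={b, d, f}
∂A: remove int from cl → {f}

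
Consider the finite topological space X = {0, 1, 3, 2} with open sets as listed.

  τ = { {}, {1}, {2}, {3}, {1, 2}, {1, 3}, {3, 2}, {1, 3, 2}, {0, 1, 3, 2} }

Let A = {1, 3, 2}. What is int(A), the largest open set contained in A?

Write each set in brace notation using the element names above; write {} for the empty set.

{1, 3, 2}

interior: largest open inside A is {1, 3, 2} (from {}, {2}, {3}, {1}, {1, 2}, {1, 3}, {3, 2}, {1, 3, 2})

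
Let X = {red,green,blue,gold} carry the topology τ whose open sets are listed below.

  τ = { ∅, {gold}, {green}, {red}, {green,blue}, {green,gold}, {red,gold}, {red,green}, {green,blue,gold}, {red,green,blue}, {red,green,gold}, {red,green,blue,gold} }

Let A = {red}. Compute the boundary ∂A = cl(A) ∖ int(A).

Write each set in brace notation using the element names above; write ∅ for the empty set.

∅

open subsets of A: ∅, {red}; so int(A) = {red}
closure: X∖int(X∖A) = X∖{green,blue,gold} = {red}
∂A = {red} minus {red} = ∅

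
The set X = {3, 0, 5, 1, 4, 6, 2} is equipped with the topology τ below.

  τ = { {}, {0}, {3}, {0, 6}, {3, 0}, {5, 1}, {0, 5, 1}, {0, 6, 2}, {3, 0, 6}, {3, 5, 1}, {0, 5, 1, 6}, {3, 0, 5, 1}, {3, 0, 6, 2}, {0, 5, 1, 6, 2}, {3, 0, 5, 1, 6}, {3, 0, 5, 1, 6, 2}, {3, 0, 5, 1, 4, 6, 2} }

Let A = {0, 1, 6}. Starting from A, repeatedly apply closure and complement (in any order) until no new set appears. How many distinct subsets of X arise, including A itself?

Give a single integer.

12

closure: X∖int(X∖A) = X∖{3} = {0, 5, 1, 4, 6, 2}
Let k=closure and c=complement:
  1. A     = {0, 1, 6}
  2. kA    = {0, 5, 1, 4, 6, 2}
  3. cA    = {3, 5, 4, 2}
  4. ckA   = {3}
  5. kcA   = {3, 5, 1, 4, 2}
  6. kckA  = {3, 4}
  7. ckcA  = {0, 6}
  8. ckckA = {0, 5, 1, 6, 2}
  9. kckcA = {0, 4, 6, 2}
  10. ckckcA = {3, 5, 1}
  11. kckckcA = {3, 5, 1, 4}
  12. ckckckcA = {0, 6, 2}
— saturated at 12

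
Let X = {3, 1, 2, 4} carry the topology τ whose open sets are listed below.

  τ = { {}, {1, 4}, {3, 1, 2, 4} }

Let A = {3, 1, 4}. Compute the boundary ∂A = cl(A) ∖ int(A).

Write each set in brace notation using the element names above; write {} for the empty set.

open subsets of A: {}, {1, 4}; so int(A) = {1, 4}
closure: X∖int(X∖A) = X∖{} = {3, 1, 2, 4}
∂A = {3, 1, 2, 4} minus {1, 4} = {3, 2}

{3, 2}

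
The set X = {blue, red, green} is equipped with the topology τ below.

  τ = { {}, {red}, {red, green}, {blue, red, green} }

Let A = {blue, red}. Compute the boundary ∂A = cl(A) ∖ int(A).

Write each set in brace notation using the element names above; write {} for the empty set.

{blue, green}

U open, U⊆A: {}, {red}. int(A) = ⋃ = {red}
X∖A={green}, int(X∖A)={}, hence cl(A)={blue, red, green}
∂A: remove int from cl → {blue, green}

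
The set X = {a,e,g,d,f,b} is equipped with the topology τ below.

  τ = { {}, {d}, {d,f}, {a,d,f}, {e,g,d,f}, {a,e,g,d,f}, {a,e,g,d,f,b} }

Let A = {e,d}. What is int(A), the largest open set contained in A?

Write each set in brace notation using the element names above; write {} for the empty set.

opens ⊆ A: {}, {d}; union → int = {d}

{d}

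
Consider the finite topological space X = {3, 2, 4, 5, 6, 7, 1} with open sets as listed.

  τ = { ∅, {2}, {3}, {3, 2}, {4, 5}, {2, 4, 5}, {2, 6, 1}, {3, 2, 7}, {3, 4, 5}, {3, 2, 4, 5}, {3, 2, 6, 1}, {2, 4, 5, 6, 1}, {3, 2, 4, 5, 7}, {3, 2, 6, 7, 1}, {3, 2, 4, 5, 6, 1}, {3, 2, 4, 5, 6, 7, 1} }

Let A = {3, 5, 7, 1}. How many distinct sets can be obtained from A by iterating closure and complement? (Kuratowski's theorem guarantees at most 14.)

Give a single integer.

cl via duality: int({2, 4, 6}) = {2}, so X∖{2} = {3, 4, 5, 6, 7, 1}
Write k for closure, c for complement:
  1. A     = {3, 5, 7, 1}
  2. kA    = {3, 4, 5, 6, 7, 1}
  3. cA    = {2, 4, 6}
  4. ckA   = {2}
  5. kcA   = {2, 4, 5, 6, 7, 1}
  6. kckA  = {2, 6, 7, 1}
  7. ckcA  = {3}
  8. ckckA = {3, 4, 5}
  9. kckcA = {3, 7}
  10. kckckA = {3, 4, 5, 7}
  11. ckckcA = {2, 4, 5, 6, 1}
  12. ckckckA = {2, 6, 1}
applying k or c yields no new set

12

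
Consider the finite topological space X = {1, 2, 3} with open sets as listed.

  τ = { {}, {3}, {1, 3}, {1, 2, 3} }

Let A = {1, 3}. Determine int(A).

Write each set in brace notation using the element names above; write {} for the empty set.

{1, 3}

open subsets of A: {}, {3}, {1, 3}; so int(A) = {1, 3}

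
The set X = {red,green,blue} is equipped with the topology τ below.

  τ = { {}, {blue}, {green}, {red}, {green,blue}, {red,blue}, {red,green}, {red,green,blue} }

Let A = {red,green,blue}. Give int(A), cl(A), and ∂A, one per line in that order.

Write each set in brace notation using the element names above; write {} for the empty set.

U open, U⊆A: {}, {red}, {green}, {blue}, {green,blue}, {red,green}, {red,blue}, {red,green,blue}. int(A) = ⋃ = {red,green,blue}
X∖A={}, int(X∖A)={}, hence cl(A)={red,green,blue}
∂A: remove int from cl → {}

int(A) = {red,green,blue}
cl(A)  = {red,green,blue}
∂A     = {}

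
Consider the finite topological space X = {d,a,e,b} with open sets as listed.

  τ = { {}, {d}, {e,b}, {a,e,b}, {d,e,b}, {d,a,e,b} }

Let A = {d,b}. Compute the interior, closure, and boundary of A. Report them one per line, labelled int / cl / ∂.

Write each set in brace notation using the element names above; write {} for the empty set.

int(A) = {d}
cl(A)  = {d,a,e,b}
∂A     = {a,e,b}

opens ⊆ A: {}, {d}; union → int = {d}
complement {a,e}; its interior {}; cl(A) = X∖{} = {d,a,e,b}
boundary = {d,a,e,b} ∖ {d} = {a,e,b}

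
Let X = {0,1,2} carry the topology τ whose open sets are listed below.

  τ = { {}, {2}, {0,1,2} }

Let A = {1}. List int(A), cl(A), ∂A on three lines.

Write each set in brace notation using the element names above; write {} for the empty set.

int(A) = {}
cl(A)  = {0,1}
∂A     = {0,1}

open subsets of A: {}; so int(A) = {}
closure: X∖int(X∖A) = X∖{2} = {0,1}
∂A = {0,1} minus {} = {0,1}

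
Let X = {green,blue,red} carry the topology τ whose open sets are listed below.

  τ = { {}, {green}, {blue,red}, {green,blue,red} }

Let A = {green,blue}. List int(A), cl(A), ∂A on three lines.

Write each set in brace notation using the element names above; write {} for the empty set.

interior: largest open inside A is {green} (from {}, {green})
cl via duality: int({red}) = {}, so X∖{} = {green,blue,red}
cl∖int = {blue,red}

int(A) = {green}
cl(A)  = {green,blue,red}
∂A     = {blue,red}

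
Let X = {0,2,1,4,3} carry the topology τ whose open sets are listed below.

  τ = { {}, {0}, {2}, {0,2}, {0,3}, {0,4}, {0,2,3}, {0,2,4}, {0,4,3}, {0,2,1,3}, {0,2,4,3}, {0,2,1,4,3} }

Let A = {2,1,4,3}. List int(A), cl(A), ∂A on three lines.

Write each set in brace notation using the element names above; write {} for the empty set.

open subsets of A: {}, {2}; so int(A) = {2}
closure: X∖int(X∖A) = X∖{0} = {2,1,4,3}
∂A = {2,1,4,3} minus {2} = {1,4,3}

int(A) = {2}
cl(A)  = {2,1,4,3}
∂A     = {1,4,3}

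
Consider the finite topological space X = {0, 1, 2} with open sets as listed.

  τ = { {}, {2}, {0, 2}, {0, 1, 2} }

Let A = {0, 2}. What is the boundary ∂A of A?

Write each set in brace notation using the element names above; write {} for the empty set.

{1}

interior: largest open inside A is {0, 2} (from {}, {2}, {0, 2})
cl via duality: int({1}) = {}, so X∖{} = {0, 1, 2}
cl∖int = {1}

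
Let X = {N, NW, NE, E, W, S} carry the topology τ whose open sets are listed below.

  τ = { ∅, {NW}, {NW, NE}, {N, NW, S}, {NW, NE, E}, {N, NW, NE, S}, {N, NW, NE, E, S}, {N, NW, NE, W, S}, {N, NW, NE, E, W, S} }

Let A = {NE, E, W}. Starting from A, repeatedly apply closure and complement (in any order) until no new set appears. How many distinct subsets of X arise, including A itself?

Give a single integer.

4

X∖A={N, NW, S}, int(X∖A)={N, NW, S}, hence cl(A)={NE, E, W}
Orbit (k=closure, c=complement):
  1. A     = {NE, E, W}
  2. cA    = {N, NW, S}
  3. kcA   = {N, NW, NE, E, W, S}
  4. ckcA  = ∅
(closed under both — stop)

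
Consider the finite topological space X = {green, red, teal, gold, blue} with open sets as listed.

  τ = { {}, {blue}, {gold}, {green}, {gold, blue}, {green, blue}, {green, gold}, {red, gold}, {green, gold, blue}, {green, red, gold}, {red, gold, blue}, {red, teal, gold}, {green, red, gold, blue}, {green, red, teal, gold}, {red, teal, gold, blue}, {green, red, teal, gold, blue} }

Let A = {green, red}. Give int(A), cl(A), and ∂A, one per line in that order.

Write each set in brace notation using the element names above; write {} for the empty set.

U open, U⊆A: {}, {green}. int(A) = ⋃ = {green}
X∖A={teal, gold, blue}, int(X∖A)={gold, blue}, hence cl(A)={green, red, teal}
∂A: remove int from cl → {red, teal}

int(A) = {green}
cl(A)  = {green, red, teal}
∂A     = {red, teal}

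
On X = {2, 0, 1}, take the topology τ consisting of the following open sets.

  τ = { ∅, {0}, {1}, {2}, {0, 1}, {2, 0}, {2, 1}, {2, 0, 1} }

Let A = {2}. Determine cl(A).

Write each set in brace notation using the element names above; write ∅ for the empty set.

complement {0, 1}; its interior {0, 1}; cl(A) = X∖{0, 1} = {2}

{2}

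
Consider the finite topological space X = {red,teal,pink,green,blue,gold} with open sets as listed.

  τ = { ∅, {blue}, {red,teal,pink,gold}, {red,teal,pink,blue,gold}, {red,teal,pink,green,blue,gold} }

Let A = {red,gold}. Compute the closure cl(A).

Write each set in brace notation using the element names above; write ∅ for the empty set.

X∖A={teal,pink,green,blue}, int(X∖A)={blue}, hence cl(A)={red,teal,pink,green,gold}

{red,teal,pink,green,gold}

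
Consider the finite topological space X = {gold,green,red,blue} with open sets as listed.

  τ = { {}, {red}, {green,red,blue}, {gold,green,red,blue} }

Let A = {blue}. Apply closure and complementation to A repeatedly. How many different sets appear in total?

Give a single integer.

cl via duality: int({gold,green,red}) = {red}, so X∖{red} = {gold,green,blue}
Write k for closure, c for complement:
  1. A     = {blue}
  2. kA    = {gold,green,blue}
  3. cA    = {gold,green,red}
  4. ckA   = {red}
  5. kcA   = {gold,green,red,blue}
  6. ckcA  = {}
applying k or c yields no new set

6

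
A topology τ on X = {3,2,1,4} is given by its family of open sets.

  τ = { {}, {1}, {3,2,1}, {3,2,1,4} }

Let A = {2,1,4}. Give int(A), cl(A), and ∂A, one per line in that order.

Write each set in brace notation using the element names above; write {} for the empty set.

U open, U⊆A: {}, {1}. int(A) = ⋃ = {1}
X∖A={3}, int(X∖A)={}, hence cl(A)={3,2,1,4}
∂A: remove int from cl → {3,2,4}

int(A) = {1}
cl(A)  = {3,2,1,4}
∂A     = {3,2,4}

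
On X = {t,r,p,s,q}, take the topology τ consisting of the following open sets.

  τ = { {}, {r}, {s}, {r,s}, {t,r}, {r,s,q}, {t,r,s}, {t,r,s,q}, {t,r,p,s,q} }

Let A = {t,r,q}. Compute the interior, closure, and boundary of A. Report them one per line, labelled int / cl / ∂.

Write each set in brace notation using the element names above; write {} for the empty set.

int(A) = {t,r}
cl(A)  = {t,r,p,q}
∂A     = {p,q}

U open, U⊆A: {}, {r}, {t,r}. int(A) = ⋃ = {t,r}
X∖A={p,s}, int(X∖A)={s}, hence cl(A)={t,r,p,q}
∂A: remove int from cl → {p,q}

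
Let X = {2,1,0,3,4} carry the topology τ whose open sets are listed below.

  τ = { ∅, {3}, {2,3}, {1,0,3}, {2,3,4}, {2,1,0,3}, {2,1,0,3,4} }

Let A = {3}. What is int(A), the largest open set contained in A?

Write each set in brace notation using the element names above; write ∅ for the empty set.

interior: largest open inside A is {3} (from ∅, {3})

{3}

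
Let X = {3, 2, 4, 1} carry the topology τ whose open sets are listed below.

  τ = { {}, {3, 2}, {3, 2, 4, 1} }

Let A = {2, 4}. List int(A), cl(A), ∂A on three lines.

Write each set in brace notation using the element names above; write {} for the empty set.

int(A) = {}
cl(A)  = {3, 2, 4, 1}
∂A     = {3, 2, 4, 1}

U open, U⊆A: {}. int(A) = ⋃ = {}
X∖A={3, 1}, int(X∖A)={}, hence cl(A)={3, 2, 4, 1}
∂A: remove int from cl → {3, 2, 4, 1}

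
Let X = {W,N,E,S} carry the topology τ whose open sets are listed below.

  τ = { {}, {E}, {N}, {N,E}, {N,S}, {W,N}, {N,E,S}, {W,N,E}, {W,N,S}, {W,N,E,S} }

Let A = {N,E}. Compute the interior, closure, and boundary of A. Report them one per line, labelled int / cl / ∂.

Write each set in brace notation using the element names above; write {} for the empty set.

opens ⊆ A: {}, {N}, {E}, {N,E}; union → int = {N,E}
complement {W,S}; its interior {}; cl(A) = X∖{} = {W,N,E,S}
boundary = {W,N,E,S} ∖ {N,E} = {W,S}

int(A) = {N,E}
cl(A)  = {W,N,E,S}
∂A     = {W,S}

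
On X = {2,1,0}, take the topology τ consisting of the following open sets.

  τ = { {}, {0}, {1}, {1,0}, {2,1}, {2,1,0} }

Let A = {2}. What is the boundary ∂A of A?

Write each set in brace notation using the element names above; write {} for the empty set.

U open, U⊆A: {}. int(A) = ⋃ = {}
X∖A={1,0}, int(X∖A)={1,0}, hence cl(A)={2}
∂A: remove int from cl → {2}

{2}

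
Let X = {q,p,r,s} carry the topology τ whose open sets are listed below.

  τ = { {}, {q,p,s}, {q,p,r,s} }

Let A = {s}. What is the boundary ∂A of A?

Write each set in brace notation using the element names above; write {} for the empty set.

{q,p,r,s}

opens ⊆ A: {}; union → int = {}
complement {q,p,r}; its interior {}; cl(A) = X∖{} = {q,p,r,s}
boundary = {q,p,r,s} ∖ {} = {q,p,r,s}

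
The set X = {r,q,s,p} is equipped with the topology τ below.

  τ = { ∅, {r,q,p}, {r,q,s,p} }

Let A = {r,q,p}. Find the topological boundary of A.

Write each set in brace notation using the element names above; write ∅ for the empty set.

U open, U⊆A: ∅, {r,q,p}. int(A) = ⋃ = {r,q,p}
X∖A={s}, int(X∖A)=∅, hence cl(A)={r,q,s,p}
∂A: remove int from cl → {s}

{s}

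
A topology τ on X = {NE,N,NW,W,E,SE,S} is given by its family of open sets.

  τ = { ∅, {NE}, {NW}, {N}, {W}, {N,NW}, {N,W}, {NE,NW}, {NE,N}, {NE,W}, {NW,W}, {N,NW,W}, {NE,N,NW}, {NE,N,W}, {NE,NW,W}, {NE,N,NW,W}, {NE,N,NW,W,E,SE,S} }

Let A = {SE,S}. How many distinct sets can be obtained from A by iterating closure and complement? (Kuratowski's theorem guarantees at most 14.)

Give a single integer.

complement {NE,N,NW,W,E}; its interior {NE,N,NW,W}; cl(A) = X∖{NE,N,NW,W} = {E,SE,S}
With k = closure, c = complement:
  1. A     = {SE,S}
  2. kA    = {E,SE,S}
  3. cA    = {NE,N,NW,W,E}
  4. ckA   = {NE,N,NW,W}
  5. kcA   = {NE,N,NW,W,E,SE,S}
  6. ckcA  = ∅
k, c of each give nothing new

6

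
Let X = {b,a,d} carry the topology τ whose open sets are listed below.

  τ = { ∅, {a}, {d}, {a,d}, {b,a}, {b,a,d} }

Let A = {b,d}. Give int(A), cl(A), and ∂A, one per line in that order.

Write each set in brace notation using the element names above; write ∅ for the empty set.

int(A) = {d}
cl(A)  = {b,d}
∂A     = {b}

interior: largest open inside A is {d} (from ∅, {d})
cl via duality: int({a}) = {a}, so X∖{a} = {b,d}
cl∖int = {b}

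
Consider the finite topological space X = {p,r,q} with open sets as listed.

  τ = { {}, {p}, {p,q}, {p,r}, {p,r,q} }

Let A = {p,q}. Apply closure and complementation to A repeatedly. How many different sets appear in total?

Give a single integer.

4

cl via duality: int({r}) = {}, so X∖{} = {p,r,q}
Write k for closure, c for complement:
  1. A     = {p,q}
  2. kA    = {p,r,q}
  3. cA    = {r}
  4. ckA   = {}
applying k or c yields no new set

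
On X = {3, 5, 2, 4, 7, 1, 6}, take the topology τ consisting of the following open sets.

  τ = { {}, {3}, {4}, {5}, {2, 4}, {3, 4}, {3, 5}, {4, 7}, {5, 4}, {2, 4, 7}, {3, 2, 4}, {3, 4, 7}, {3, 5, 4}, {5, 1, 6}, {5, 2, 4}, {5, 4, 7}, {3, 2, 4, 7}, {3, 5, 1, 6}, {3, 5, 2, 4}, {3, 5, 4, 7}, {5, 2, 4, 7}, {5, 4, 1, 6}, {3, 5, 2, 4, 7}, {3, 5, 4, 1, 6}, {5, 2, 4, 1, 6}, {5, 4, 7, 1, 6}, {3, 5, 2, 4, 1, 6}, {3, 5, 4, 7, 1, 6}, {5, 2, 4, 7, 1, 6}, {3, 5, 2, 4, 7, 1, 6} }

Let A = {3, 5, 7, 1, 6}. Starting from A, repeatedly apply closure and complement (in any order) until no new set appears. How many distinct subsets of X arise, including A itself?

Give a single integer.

X∖A={2, 4}, int(X∖A)={2, 4}, hence cl(A)={3, 5, 7, 1, 6}
Orbit (k=closure, c=complement):
  1. A     = {3, 5, 7, 1, 6}
  2. cA    = {2, 4}
  3. kcA   = {2, 4, 7}
  4. ckcA  = {3, 5, 1, 6}
(closed under both — stop)

4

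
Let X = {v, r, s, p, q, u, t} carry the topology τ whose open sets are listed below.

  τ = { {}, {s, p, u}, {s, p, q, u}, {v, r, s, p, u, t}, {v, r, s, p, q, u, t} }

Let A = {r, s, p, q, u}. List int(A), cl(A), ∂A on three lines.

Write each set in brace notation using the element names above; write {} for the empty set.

U open, U⊆A: {}, {s, p, u}, {s, p, q, u}. int(A) = ⋃ = {s, p, q, u}
X∖A={v, t}, int(X∖A)={}, hence cl(A)={v, r, s, p, q, u, t}
∂A: remove int from cl → {v, r, t}

int(A) = {s, p, q, u}
cl(A)  = {v, r, s, p, q, u, t}
∂A     = {v, r, t}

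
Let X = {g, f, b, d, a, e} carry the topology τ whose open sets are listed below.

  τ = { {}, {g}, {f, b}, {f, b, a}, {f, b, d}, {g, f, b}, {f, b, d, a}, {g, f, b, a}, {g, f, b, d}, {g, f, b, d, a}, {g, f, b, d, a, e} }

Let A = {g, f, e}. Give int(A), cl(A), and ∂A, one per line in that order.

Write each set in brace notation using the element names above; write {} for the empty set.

int(A) = {g}
cl(A)  = {g, f, b, d, a, e}
∂A     = {f, b, d, a, e}

U open, U⊆A: {}, {g}. int(A) = ⋃ = {g}
X∖A={b, d, a}, int(X∖A)={}, hence cl(A)={g, f, b, d, a, e}
∂A: remove int from cl → {f, b, d, a, e}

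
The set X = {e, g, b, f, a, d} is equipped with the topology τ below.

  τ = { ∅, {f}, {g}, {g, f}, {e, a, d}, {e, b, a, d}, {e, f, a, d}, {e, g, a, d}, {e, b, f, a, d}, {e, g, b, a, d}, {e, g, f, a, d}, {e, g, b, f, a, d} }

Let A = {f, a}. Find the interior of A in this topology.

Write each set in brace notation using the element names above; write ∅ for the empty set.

opens ⊆ A: ∅, {f}; union → int = {f}

{f}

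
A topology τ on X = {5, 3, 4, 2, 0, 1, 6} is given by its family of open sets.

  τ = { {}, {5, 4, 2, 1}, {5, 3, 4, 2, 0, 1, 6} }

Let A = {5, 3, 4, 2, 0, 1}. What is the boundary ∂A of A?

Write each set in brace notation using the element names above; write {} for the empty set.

open subsets of A: {}, {5, 4, 2, 1}; so int(A) = {5, 4, 2, 1}
closure: X∖int(X∖A) = X∖{} = {5, 3, 4, 2, 0, 1, 6}
∂A = {5, 3, 4, 2, 0, 1, 6} minus {5, 4, 2, 1} = {3, 0, 6}

{3, 0, 6}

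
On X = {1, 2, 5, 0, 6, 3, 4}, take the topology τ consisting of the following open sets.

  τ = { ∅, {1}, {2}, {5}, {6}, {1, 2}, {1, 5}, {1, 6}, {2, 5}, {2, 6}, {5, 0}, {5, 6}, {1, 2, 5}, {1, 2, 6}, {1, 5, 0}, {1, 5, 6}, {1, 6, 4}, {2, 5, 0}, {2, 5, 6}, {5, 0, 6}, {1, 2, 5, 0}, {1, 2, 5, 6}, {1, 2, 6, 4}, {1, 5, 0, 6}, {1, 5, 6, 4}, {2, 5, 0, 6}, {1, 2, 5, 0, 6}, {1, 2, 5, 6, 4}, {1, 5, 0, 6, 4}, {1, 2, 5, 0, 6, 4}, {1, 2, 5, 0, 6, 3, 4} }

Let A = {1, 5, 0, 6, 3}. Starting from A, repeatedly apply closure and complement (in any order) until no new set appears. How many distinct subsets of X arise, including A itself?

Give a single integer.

8

closure: X∖int(X∖A) = X∖{2} = {1, 5, 0, 6, 3, 4}
Let k=closure and c=complement:
  1. A     = {1, 5, 0, 6, 3}
  2. kA    = {1, 5, 0, 6, 3, 4}
  3. cA    = {2, 4}
  4. ckA   = {2}
  5. kcA   = {2, 3, 4}
  6. kckA  = {2, 3}
  7. ckcA  = {1, 5, 0, 6}
  8. ckckA = {1, 5, 0, 6, 4}
— saturated at 8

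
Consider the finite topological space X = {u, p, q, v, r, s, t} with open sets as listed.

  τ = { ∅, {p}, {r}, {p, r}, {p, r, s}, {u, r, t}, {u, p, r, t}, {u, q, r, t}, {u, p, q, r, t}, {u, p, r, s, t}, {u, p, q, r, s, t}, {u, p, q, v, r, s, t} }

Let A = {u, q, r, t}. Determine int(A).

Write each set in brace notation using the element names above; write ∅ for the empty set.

open subsets of A: ∅, {r}, {u, r, t}, {u, q, r, t}; so int(A) = {u, q, r, t}

{u, q, r, t}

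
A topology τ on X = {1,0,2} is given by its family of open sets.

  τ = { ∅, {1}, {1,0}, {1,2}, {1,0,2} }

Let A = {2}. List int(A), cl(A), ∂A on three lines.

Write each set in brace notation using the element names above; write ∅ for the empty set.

int(A) = ∅
cl(A)  = {2}
∂A     = {2}

opens ⊆ A: ∅; union → int = ∅
complement {1,0}; its interior {1,0}; cl(A) = X∖{1,0} = {2}
boundary = {2} ∖ ∅ = {2}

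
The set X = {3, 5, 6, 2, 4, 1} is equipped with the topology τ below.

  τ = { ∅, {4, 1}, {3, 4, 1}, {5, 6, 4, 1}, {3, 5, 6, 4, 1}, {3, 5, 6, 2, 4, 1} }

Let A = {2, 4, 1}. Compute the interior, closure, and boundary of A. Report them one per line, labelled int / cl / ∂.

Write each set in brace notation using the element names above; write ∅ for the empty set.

U open, U⊆A: ∅, {4, 1}. int(A) = ⋃ = {4, 1}
X∖A={3, 5, 6}, int(X∖A)=∅, hence cl(A)={3, 5, 6, 2, 4, 1}
∂A: remove int from cl → {3, 5, 6, 2}

int(A) = {4, 1}
cl(A)  = {3, 5, 6, 2, 4, 1}
∂A     = {3, 5, 6, 2}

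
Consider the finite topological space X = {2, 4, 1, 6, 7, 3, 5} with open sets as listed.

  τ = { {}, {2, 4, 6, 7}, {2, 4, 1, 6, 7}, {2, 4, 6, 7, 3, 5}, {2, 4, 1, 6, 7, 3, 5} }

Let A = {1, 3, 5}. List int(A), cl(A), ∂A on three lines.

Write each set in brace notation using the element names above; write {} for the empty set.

int(A) = {}
cl(A)  = {1, 3, 5}
∂A     = {1, 3, 5}

open subsets of A: {}; so int(A) = {}
closure: X∖int(X∖A) = X∖{2, 4, 6, 7} = {1, 3, 5}
∂A = {1, 3, 5} minus {} = {1, 3, 5}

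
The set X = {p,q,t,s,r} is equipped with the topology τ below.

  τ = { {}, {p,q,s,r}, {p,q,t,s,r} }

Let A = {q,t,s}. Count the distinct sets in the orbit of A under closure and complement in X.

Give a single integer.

4

closure: X∖int(X∖A) = X∖{} = {p,q,t,s,r}
Let k=closure and c=complement:
  1. A     = {q,t,s}
  2. kA    = {p,q,t,s,r}
  3. cA    = {p,r}
  4. ckA   = {}
— saturated at 4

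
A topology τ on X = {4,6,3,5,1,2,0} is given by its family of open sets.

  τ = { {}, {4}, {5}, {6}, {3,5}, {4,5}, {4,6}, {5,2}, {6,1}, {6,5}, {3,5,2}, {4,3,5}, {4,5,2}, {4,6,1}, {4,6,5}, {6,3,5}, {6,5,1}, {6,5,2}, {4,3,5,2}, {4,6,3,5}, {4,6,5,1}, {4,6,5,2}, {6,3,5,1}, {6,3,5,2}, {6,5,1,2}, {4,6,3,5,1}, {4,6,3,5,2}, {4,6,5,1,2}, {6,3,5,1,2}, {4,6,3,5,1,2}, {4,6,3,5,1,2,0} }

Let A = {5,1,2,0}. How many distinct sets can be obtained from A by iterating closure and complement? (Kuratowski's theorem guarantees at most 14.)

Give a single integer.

complement {4,6,3}; its interior {4,6}; cl(A) = X∖{4,6} = {3,5,1,2,0}
With k = closure, c = complement:
  1. A     = {5,1,2,0}
  2. kA    = {3,5,1,2,0}
  3. cA    = {4,6,3}
  4. ckA   = {4,6}
  5. kcA   = {4,6,3,1,0}
  6. kckA  = {4,6,1,0}
  7. ckcA  = {5,2}
  8. ckckA = {3,5,2}
  9. kckcA = {3,5,2,0}
  10. ckckcA = {4,6,1}
k, c of each give nothing new

10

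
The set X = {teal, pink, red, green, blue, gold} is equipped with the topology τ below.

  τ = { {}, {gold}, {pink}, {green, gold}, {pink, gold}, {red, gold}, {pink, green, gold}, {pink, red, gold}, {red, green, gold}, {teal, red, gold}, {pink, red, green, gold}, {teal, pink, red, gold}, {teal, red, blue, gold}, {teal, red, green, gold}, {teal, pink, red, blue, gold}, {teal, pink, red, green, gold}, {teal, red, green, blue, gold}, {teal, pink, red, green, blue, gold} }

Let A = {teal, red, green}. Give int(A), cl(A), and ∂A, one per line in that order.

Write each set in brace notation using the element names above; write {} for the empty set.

int(A) = {}
cl(A)  = {teal, red, green, blue}
∂A     = {teal, red, green, blue}

U open, U⊆A: {}. int(A) = ⋃ = {}
X∖A={pink, blue, gold}, int(X∖A)={pink, gold}, hence cl(A)={teal, red, green, blue}
∂A: remove int from cl → {teal, red, green, blue}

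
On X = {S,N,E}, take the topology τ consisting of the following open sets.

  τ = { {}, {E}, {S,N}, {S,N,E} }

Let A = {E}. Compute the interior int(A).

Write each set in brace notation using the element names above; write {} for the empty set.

opens ⊆ A: {}, {E}; union → int = {E}

{E}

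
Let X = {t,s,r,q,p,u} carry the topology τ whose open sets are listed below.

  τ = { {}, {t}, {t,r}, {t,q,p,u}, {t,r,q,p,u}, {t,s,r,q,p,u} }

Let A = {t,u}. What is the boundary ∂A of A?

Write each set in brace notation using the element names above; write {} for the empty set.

{s,r,q,p,u}

interior: largest open inside A is {t} (from {}, {t})
cl via duality: int({s,r,q,p}) = {}, so X∖{} = {t,s,r,q,p,u}
cl∖int = {s,r,q,p,u}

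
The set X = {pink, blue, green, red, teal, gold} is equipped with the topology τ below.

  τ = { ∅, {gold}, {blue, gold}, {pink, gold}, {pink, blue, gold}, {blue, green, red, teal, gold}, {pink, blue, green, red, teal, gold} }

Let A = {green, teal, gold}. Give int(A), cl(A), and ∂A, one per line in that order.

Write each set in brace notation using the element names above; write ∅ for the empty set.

U open, U⊆A: ∅, {gold}. int(A) = ⋃ = {gold}
X∖A={pink, blue, red}, int(X∖A)=∅, hence cl(A)={pink, blue, green, red, teal, gold}
∂A: remove int from cl → {pink, blue, green, red, teal}

int(A) = {gold}
cl(A)  = {pink, blue, green, red, teal, gold}
∂A     = {pink, blue, green, red, teal}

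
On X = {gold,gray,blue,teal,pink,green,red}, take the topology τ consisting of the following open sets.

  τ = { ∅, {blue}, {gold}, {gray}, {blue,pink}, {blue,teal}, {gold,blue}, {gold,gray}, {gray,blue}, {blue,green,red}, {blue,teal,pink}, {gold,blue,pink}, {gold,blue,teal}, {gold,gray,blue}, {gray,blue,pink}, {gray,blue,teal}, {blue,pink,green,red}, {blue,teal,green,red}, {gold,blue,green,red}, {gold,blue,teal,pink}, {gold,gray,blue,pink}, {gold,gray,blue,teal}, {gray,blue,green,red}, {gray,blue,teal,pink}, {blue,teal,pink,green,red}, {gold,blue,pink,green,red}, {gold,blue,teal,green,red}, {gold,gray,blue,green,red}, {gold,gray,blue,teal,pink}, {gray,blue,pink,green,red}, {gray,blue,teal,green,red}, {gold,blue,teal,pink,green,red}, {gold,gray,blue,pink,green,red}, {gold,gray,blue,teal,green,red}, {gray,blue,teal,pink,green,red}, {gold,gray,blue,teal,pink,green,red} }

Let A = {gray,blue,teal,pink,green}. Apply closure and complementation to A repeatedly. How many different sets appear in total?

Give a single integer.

closure: X∖int(X∖A) = X∖{gold} = {gray,blue,teal,pink,green,red}
Let k=closure and c=complement:
  1. A     = {gray,blue,teal,pink,green}
  2. kA    = {gray,blue,teal,pink,green,red}
  3. cA    = {gold,red}
  4. ckA   = {gold}
  5. kcA   = {gold,green,red}
  6. ckcA  = {gray,blue,teal,pink}
— saturated at 6

6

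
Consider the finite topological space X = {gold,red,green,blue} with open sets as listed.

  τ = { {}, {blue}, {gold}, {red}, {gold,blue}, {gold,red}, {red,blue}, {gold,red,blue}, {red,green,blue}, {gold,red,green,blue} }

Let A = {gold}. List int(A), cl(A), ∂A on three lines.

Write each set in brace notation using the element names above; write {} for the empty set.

int(A) = {gold}
cl(A)  = {gold}
∂A     = {}

U open, U⊆A: {}, {gold}. int(A) = ⋃ = {gold}
X∖A={red,green,blue}, int(X∖A)={red,green,blue}, hence cl(A)={gold}
∂A: remove int from cl → {}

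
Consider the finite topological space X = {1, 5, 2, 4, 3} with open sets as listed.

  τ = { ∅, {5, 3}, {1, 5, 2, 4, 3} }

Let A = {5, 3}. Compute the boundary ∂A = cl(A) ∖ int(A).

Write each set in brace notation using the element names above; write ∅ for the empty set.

{1, 2, 4}

interior: largest open inside A is {5, 3} (from ∅, {5, 3})
cl via duality: int({1, 2, 4}) = ∅, so X∖∅ = {1, 5, 2, 4, 3}
cl∖int = {1, 2, 4}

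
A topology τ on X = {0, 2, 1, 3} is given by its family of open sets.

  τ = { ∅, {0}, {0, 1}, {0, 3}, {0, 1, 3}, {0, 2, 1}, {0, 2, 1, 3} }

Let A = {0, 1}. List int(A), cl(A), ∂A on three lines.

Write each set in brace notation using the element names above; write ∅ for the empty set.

int(A) = {0, 1}
cl(A)  = {0, 2, 1, 3}
∂A     = {2, 3}

open subsets of A: ∅, {0}, {0, 1}; so int(A) = {0, 1}
closure: X∖int(X∖A) = X∖∅ = {0, 2, 1, 3}
∂A = {0, 2, 1, 3} minus {0, 1} = {2, 3}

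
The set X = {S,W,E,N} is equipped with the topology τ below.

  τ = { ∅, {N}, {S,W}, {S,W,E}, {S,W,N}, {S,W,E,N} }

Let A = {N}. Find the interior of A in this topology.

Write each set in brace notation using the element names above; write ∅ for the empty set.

opens ⊆ A: ∅, {N}; union → int = {N}

{N}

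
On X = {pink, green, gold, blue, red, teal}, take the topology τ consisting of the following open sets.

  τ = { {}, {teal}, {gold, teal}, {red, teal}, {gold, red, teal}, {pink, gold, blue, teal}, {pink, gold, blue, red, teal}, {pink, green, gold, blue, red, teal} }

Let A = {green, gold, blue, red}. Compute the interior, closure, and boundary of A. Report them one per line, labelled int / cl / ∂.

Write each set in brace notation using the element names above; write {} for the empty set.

interior: largest open inside A is {} (from {})
cl via duality: int({pink, teal}) = {teal}, so X∖{teal} = {pink, green, gold, blue, red}
cl∖int = {pink, green, gold, blue, red}

int(A) = {}
cl(A)  = {pink, green, gold, blue, red}
∂A     = {pink, green, gold, blue, red}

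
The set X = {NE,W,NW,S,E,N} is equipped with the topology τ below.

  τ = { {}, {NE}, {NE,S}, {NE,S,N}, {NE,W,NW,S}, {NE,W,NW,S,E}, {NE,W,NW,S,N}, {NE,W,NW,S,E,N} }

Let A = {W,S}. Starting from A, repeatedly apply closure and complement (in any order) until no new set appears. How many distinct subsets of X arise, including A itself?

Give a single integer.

X∖A={NE,NW,E,N}, int(X∖A)={NE}, hence cl(A)={W,NW,S,E,N}
Orbit (k=closure, c=complement):
  1. A     = {W,S}
  2. kA    = {W,NW,S,E,N}
  3. cA    = {NE,NW,E,N}
  4. ckA   = {NE}
  5. kcA   = {NE,W,NW,S,E,N}
  6. ckcA  = {}
(closed under both — stop)

6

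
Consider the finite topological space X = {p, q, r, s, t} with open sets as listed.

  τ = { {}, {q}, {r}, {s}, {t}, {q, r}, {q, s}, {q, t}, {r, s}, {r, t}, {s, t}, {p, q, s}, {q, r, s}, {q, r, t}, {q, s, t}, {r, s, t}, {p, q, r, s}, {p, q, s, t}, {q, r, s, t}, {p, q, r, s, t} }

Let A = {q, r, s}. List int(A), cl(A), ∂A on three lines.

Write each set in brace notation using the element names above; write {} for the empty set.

int(A) = {q, r, s}
cl(A)  = {p, q, r, s}
∂A     = {p}

U open, U⊆A: {}, {q}, {r}, {s}, {q, r}, {r, s}, {q, s}, {q, r, s}. int(A) = ⋃ = {q, r, s}
X∖A={p, t}, int(X∖A)={t}, hence cl(A)={p, q, r, s}
∂A: remove int from cl → {p}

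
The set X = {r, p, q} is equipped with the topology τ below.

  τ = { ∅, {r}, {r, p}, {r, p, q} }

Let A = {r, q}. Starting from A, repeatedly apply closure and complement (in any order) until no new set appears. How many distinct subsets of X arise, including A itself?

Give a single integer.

6

X∖A={p}, int(X∖A)=∅, hence cl(A)={r, p, q}
Orbit (k=closure, c=complement):
  1. A     = {r, q}
  2. kA    = {r, p, q}
  3. cA    = {p}
  4. ckA   = ∅
  5. kcA   = {p, q}
  6. ckcA  = {r}
(closed under both — stop)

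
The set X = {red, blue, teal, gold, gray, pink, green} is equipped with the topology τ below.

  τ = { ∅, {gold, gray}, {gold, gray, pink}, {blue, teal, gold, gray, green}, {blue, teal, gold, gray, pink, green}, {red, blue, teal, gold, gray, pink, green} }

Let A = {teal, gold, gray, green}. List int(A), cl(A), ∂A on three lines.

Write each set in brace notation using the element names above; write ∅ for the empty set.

open subsets of A: ∅, {gold, gray}; so int(A) = {gold, gray}
closure: X∖int(X∖A) = X∖∅ = {red, blue, teal, gold, gray, pink, green}
∂A = {red, blue, teal, gold, gray, pink, green} minus {gold, gray} = {red, blue, teal, pink, green}

int(A) = {gold, gray}
cl(A)  = {red, blue, teal, gold, gray, pink, green}
∂A     = {red, blue, teal, pink, green}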